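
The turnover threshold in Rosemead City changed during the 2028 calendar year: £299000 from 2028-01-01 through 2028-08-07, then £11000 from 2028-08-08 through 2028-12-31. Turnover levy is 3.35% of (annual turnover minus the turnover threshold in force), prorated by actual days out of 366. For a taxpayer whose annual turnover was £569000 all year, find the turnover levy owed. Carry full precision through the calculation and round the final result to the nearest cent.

£12893.66

2028-01-01 to 2028-08-07: 220 days, exemption £299000 → (£569000 − £299000) × 3.35% × 220/366 = £5436.8852
2028-08-08 to 2028-12-31: 146 days, exemption £11000 → (£569000 − £11000) × 3.35% × 146/366 = £7456.7705
Total = £12893.6557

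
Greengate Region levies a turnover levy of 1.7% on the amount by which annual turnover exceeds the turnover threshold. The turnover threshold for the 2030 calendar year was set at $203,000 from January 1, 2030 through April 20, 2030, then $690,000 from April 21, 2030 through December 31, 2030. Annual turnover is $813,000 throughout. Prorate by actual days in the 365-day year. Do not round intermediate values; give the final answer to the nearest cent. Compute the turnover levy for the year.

$4,586.04

January 1 – April 20, 2030: 110 days, exemption $203,000 → ($813,000 − $203,000) × 1.7% × 110/365 = $3,125.2055
April 21 – December 31, 2030: 255 days, exemption $690,000 → ($813,000 − $690,000) × 1.7% × 255/365 = $1,460.8356
Total = $4,586.0411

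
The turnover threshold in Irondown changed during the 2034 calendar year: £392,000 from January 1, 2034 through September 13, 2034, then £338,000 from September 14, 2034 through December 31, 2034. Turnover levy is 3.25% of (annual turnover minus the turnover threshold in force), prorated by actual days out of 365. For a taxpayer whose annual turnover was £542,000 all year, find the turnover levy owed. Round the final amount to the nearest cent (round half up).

£5,399.10

January 1 – September 13, 2034: 256 days, exemption £392,000 → (£542,000 − £392,000) × 3.25% × 256/365 = £3,419.1781
September 14 – December 31, 2034: 109 days, exemption £338,000 → (£542,000 − £338,000) × 3.25% × 109/365 = £1,979.9178
Total = £5,399.0959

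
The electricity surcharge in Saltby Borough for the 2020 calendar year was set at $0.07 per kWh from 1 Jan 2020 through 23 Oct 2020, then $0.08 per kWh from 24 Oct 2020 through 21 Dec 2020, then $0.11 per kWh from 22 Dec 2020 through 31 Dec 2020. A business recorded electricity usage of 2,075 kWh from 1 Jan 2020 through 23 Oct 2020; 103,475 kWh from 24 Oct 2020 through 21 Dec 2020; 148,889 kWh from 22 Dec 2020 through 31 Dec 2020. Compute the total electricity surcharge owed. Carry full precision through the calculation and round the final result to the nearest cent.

1 Jan – 23 Oct 2020: 2,075 kWh at $0.07/kWh → $145.25
24 Oct – 21 Dec 2020: 103,475 kWh at $0.08/kWh → $8278.00
22 Dec – 31 Dec 2020: 148,889 kWh at $0.11/kWh → $16377.79

$24801.04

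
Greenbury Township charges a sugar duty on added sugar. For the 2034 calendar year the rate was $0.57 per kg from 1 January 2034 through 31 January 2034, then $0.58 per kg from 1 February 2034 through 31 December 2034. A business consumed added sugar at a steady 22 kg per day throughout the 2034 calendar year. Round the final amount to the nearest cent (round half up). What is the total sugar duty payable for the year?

$4,650.58

1 January – 31 January 2034: 31 days × 22 kg/day = 682 kg at $0.57/kg → $388.74
1 February – 31 December 2034: 334 days × 22 kg/day = 7,348 kg at $0.58/kg → $4,261.84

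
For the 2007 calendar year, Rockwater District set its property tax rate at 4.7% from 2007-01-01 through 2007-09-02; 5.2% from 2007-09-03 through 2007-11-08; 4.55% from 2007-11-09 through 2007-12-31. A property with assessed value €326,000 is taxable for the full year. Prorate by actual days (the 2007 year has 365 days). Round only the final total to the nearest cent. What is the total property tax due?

€15,550.20

2007-01-01 to 2007-09-02: 245 days at 4.7% → €326,000 × 4.7% × 245/365 = €10,284.6301
2007-09-03 to 2007-11-08: 67 days at 5.2% → €326,000 × 5.2% × 67/365 = €3,111.7370
2007-11-09 to 2007-12-31: 53 days at 4.55% → €326,000 × 4.55% × 53/365 = €2,153.8329
Total = €15,550.2000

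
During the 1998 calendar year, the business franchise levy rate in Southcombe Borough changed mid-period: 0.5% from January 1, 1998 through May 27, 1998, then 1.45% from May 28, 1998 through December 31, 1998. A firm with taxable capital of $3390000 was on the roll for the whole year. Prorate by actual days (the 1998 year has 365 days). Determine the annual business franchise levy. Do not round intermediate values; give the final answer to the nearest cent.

January 1 – May 27, 1998: 147 days at 0.5% → $3390000 × 0.5% × 147/365 = $6826.4384
May 28 – December 31, 1998: 218 days at 1.45% → $3390000 × 1.45% × 218/365 = $29358.3288
Total = $36184.7671

$36184.77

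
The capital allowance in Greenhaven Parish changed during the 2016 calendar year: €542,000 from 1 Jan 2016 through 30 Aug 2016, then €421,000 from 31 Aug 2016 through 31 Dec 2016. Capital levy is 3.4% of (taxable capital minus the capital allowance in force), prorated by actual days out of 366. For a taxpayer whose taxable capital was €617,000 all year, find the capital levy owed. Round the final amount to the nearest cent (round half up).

€3,932.57

1 Jan – 30 Aug 2016: 243 days, exemption €542,000 → (€617,000 − €542,000) × 3.4% × 243/366 = €1,693.0328
31 Aug – 31 Dec 2016: 123 days, exemption €421,000 → (€617,000 − €421,000) × 3.4% × 123/366 = €2,239.5410
Total = €3,932.5738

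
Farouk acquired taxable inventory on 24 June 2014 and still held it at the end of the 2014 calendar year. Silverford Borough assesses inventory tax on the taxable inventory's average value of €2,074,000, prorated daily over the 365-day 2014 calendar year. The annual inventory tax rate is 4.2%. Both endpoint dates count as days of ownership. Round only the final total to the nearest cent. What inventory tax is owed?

€45,582.54

Days held (24 June – 31 December 2014): 191 out of 365
Tax = €2,074,000 × 4.2% × 191/365 = €45,582.5425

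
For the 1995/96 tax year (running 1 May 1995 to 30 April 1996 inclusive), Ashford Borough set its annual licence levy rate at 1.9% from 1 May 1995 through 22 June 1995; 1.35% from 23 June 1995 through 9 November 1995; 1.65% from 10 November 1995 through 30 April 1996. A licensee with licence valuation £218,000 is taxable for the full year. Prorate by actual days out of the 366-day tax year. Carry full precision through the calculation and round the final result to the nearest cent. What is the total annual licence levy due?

£3,425.76

1 May – 22 June 1995: 53 days at 1.9% → £218,000 × 1.9% × 53/366 = £599.7978
23 June – 9 November 1995: 140 days at 1.35% → £218,000 × 1.35% × 140/366 = £1,125.7377
10 November 1995 – 30 April 1996: 173 days at 1.65% → £218,000 × 1.65% × 173/366 = £1,700.2213
Total = £3,425.7568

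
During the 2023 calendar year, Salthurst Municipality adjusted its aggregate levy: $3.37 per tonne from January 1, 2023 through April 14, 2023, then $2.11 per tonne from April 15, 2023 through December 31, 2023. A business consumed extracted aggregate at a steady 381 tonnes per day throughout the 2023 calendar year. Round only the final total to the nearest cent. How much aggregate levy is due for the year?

$343353.39

January 1 – April 14, 2023: 104 days × 381 tonnes/day = 39,624 tonnes at $3.37/tonne → $133532.88
April 15 – December 31, 2023: 261 days × 381 tonnes/day = 99,441 tonnes at $2.11/tonne → $209820.51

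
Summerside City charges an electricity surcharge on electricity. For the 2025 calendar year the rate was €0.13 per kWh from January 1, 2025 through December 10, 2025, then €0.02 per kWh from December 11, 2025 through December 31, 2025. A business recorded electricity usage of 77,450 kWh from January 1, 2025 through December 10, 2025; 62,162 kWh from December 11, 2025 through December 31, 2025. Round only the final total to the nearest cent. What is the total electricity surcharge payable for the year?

€11311.74

January 1 – December 10, 2025: 77,450 kWh at €0.13/kWh → €10068.50
December 11 – December 31, 2025: 62,162 kWh at €0.02/kWh → €1243.24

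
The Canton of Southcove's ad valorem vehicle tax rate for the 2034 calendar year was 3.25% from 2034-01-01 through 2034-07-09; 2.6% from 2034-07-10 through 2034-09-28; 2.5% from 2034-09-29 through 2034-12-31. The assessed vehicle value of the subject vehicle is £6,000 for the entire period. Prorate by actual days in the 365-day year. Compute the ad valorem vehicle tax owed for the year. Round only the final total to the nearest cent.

£174.76

2034-01-01 to 2034-07-09: 190 days at 3.25% → £6,000 × 3.25% × 190/365 = £101.5068
2034-07-10 to 2034-09-28: 81 days at 2.6% → £6,000 × 2.6% × 81/365 = £34.6192
2034-09-29 to 2034-12-31: 94 days at 2.5% → £6,000 × 2.5% × 94/365 = £38.6301
Total = £174.7562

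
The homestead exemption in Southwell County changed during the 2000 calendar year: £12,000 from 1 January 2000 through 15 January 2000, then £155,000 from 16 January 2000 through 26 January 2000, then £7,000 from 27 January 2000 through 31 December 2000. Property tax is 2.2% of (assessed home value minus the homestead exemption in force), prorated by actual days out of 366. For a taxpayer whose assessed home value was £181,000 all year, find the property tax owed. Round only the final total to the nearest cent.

£3,725.63

1 January – 15 January 2000: 15 days, exemption £12,000 → (£181,000 − £12,000) × 2.2% × 15/366 = £152.3770
16 January – 26 January 2000: 11 days, exemption £155,000 → (£181,000 − £155,000) × 2.2% × 11/366 = £17.1913
27 January – 31 December 2000: 340 days, exemption £7,000 → (£181,000 − £7,000) × 2.2% × 340/366 = £3,556.0656
Total = £3,725.6339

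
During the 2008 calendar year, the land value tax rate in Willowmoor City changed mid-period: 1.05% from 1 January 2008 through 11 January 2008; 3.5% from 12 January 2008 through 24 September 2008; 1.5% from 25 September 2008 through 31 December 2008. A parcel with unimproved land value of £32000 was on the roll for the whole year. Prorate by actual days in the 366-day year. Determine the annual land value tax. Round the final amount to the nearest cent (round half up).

£925.07

1 January – 11 January 2008: 11 days at 1.05% → £32000 × 1.05% × 11/366 = £10.0984
12 January – 24 September 2008: 257 days at 3.5% → £32000 × 3.5% × 257/366 = £786.4481
25 September – 31 December 2008: 98 days at 1.5% → £32000 × 1.5% × 98/366 = £128.5246
Total = £925.0710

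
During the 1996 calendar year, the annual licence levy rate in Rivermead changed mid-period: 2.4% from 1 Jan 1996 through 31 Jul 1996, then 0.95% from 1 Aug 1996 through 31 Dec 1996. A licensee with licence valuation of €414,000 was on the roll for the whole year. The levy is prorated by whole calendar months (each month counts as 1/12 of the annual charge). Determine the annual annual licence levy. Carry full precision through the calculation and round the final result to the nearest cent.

1 Jan – 31 Jul 1996: 7 months at 2.4% → €414,000 × 2.4% × 7/12 = €5,796.0000
1 Aug – 31 Dec 1996: 5 months at 0.95% → €414,000 × 0.95% × 5/12 = €1,638.7500
Total = €7,434.7500

€7,434.75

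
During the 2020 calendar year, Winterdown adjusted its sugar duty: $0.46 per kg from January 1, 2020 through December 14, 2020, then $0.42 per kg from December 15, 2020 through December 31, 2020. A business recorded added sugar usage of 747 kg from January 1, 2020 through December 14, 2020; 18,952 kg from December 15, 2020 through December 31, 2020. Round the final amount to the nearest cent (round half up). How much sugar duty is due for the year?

$8,303.46

January 1 – December 14, 2020: 747 kg at $0.46/kg → $343.62
December 15 – December 31, 2020: 18,952 kg at $0.42/kg → $7,959.84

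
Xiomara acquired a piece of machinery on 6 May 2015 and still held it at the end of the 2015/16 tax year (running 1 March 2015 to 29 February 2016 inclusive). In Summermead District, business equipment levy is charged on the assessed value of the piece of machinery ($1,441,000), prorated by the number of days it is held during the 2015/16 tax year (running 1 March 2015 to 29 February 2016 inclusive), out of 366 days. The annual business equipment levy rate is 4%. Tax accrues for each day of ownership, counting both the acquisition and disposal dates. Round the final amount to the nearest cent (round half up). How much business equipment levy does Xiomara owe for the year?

$47,245.90

Days held (6 May 2015 – 29 February 2016): 300 out of 366
Tax = $1,441,000 × 4% × 300/366 = $47,245.9016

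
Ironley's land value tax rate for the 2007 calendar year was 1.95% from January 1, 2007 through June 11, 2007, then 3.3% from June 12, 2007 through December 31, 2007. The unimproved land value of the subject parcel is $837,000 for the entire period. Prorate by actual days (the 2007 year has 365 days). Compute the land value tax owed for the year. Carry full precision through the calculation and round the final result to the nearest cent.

$22,605.88

January 1 – June 11, 2007: 162 days at 1.95% → $837,000 × 1.95% × 162/365 = $7,244.0630
June 12 – December 31, 2007: 203 days at 3.3% → $837,000 × 3.3% × 203/365 = $15,361.8164
Total = $22,605.8795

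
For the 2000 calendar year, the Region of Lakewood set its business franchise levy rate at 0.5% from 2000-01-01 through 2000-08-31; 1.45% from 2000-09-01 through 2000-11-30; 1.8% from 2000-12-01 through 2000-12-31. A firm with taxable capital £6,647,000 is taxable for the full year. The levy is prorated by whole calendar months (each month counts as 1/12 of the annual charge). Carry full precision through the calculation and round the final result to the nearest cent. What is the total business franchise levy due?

£56,222.54

2000-01-01 to 2000-08-31: 8 months at 0.5% → £6,647,000 × 0.5% × 8/12 = £22,156.6667
2000-09-01 to 2000-11-30: 3 months at 1.45% → £6,647,000 × 1.45% × 3/12 = £24,095.3750
2000-12-01 to 2000-12-31: 1 month at 1.8% → £6,647,000 × 1.8% × 1/12 = £9,970.5000
Total = £56,222.5417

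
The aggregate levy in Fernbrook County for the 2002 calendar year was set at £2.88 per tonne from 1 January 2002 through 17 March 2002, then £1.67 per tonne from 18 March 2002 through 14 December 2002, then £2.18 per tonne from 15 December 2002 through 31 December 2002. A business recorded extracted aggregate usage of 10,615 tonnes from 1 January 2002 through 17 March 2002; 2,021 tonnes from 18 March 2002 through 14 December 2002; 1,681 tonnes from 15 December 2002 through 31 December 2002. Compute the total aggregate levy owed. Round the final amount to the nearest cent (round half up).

1 January – 17 March 2002: 10,615 tonnes at £2.88/tonne → £30,571.20
18 March – 14 December 2002: 2,021 tonnes at £1.67/tonne → £3,375.07
15 December – 31 December 2002: 1,681 tonnes at £2.18/tonne → £3,664.58

£37,610.85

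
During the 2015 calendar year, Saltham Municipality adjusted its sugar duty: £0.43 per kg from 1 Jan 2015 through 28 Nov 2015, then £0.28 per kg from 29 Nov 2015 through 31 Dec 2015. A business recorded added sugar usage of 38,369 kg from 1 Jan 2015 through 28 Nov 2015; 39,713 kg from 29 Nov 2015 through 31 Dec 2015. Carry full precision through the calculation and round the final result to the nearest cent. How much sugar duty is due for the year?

1 Jan – 28 Nov 2015: 38,369 kg at £0.43/kg → £16,498.67
29 Nov – 31 Dec 2015: 39,713 kg at £0.28/kg → £11,119.64

£27,618.31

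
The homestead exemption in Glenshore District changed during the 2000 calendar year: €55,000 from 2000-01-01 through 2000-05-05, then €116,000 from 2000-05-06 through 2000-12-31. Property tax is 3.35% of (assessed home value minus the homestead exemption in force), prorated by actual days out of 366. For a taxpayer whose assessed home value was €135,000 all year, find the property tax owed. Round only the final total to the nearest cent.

€1,340.00

2000-01-01 to 2000-05-05: 126 days, exemption €55,000 → (€135,000 − €55,000) × 3.35% × 126/366 = €922.6230
2000-05-06 to 2000-12-31: 240 days, exemption €116,000 → (€135,000 − €116,000) × 3.35% × 240/366 = €417.3770
Total = €1,340.0000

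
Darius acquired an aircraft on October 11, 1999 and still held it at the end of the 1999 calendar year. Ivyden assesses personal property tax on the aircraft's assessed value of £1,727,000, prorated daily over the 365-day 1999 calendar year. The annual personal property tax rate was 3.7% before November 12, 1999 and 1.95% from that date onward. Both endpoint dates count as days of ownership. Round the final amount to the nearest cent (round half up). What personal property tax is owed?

£10,215.32

October 11 – November 11, 1999: 32 days at 3.7% → £1,727,000 × 3.7% × 32/365 = £5,602.1041
November 12 – December 31, 1999: 50 days at 1.95% → £1,727,000 × 1.95% × 50/365 = £4,613.2192
Total = £10,215.3233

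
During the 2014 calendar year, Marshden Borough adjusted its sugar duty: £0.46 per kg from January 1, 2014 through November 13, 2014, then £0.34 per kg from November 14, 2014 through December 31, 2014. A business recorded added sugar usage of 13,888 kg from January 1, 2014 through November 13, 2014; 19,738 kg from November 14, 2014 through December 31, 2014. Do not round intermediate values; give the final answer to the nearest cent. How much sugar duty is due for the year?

January 1 – November 13, 2014: 13,888 kg at £0.46/kg → £6,388.48
November 14 – December 31, 2014: 19,738 kg at £0.34/kg → £6,710.92

£13,099.40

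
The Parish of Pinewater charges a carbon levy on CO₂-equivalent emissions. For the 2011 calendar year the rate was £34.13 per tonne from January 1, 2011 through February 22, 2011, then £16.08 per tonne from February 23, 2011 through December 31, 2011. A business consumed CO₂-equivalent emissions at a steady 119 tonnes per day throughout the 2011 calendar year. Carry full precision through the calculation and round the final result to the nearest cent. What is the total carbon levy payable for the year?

£812,276.15

January 1 – February 22, 2011: 53 days × 119 tonnes/day = 6,307 tonnes at £34.13/tonne → £215,257.91
February 23 – December 31, 2011: 312 days × 119 tonnes/day = 37,128 tonnes at £16.08/tonne → £597,018.24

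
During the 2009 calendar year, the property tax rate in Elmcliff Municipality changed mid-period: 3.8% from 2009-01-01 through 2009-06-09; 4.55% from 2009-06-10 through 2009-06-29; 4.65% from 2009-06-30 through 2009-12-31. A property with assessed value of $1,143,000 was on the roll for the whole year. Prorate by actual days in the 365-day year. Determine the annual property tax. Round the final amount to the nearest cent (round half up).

2009-01-01 to 2009-06-09: 160 days at 3.8% → $1,143,000 × 3.8% × 160/365 = $19,039.5616
2009-06-10 to 2009-06-29: 20 days at 4.55% → $1,143,000 × 4.55% × 20/365 = $2,849.6712
2009-06-30 to 2009-12-31: 185 days at 4.65% → $1,143,000 × 4.65% × 185/365 = $26,938.7877
Total = $48,828.0205

$48,828.02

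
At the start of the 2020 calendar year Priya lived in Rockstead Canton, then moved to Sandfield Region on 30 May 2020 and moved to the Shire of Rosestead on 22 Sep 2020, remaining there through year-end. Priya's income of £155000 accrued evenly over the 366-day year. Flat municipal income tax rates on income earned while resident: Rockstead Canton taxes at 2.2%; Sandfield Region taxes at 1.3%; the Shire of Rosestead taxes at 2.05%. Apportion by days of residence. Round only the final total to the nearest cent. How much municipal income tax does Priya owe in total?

Rockstead Canton, 1 Jan – 29 May 2020: 150 days → £155000 × 2.2% × 150/366 = £1397.5410
Sandfield Region, 30 May – 21 Sep 2020: 115 days → £155000 × 1.3% × 115/366 = £633.1284
The Shire of Rosestead, 22 Sep – 31 Dec 2020: 101 days → £155000 × 2.05% × 101/366 = £876.8511
Total = £2907.5205

£2907.52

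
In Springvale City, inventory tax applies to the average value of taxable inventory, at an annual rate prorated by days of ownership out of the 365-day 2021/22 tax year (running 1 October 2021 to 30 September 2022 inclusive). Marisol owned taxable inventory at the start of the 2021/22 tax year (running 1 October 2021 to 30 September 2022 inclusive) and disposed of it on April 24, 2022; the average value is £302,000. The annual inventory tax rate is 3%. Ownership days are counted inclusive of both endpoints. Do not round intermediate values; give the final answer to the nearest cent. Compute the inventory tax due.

Days held (October 1, 2021 – April 24, 2022): 206 out of 365
Tax = £302,000 × 3% × 206/365 = £5,113.3151

£5,113.32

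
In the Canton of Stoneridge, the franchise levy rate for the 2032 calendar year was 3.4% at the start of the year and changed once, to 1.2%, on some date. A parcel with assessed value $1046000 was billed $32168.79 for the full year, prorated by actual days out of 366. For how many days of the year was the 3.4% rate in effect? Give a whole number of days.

312 days

Let d = days at the first rate; then 366 − d days at the second rate.
$1046000 × [3.4%·d + 1.2%·(366−d)] / 366 = $32168.79
Solving gives d = 312, so the new rate took effect on 8 November 2032.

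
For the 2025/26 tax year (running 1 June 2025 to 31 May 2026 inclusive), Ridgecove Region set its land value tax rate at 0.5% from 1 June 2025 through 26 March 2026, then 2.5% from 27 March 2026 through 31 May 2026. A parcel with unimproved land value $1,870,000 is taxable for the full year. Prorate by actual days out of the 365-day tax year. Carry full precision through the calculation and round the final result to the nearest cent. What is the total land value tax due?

1 June 2025 – 26 March 2026: 299 days at 0.5% → $1,870,000 × 0.5% × 299/365 = $7,659.3151
27 March – 31 May 2026: 66 days at 2.5% → $1,870,000 × 2.5% × 66/365 = $8,453.4247
Total = $16,112.7397

$16,112.74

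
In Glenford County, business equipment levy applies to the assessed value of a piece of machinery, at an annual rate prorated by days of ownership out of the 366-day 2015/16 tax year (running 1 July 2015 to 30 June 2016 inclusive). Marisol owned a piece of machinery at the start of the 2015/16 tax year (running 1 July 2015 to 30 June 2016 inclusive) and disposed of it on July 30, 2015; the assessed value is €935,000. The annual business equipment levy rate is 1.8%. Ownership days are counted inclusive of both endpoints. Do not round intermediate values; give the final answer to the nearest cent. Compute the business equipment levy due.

Days held (July 1 – July 30, 2015): 30 out of 366
Tax = €935,000 × 1.8% × 30/366 = €1,379.5082

€1,379.51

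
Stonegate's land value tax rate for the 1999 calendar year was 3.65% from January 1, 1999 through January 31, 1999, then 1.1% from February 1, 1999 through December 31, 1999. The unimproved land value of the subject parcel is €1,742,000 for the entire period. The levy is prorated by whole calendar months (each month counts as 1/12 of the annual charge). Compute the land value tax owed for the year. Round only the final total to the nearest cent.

€22,863.75

January 1 – January 31, 1999: 1 month at 3.65% → €1,742,000 × 3.65% × 1/12 = €5,298.5833
February 1 – December 31, 1999: 11 months at 1.1% → €1,742,000 × 1.1% × 11/12 = €17,565.1667
Total = €22,863.7500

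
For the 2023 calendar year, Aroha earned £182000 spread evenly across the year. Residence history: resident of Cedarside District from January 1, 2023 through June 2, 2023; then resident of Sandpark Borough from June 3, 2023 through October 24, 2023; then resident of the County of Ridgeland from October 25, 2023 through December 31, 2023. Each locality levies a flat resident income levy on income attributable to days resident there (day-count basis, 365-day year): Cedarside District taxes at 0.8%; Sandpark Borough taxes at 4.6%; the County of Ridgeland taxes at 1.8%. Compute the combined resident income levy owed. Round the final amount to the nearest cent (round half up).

£4523.57

Cedarside District, January 1 – June 2, 2023: 153 days → £182000 × 0.8% × 153/365 = £610.3233
Sandpark Borough, June 3 – October 24, 2023: 144 days → £182000 × 4.6% × 144/365 = £3302.9260
The County of Ridgeland, October 25 – December 31, 2023: 68 days → £182000 × 1.8% × 68/365 = £610.3233
Total = £4523.5726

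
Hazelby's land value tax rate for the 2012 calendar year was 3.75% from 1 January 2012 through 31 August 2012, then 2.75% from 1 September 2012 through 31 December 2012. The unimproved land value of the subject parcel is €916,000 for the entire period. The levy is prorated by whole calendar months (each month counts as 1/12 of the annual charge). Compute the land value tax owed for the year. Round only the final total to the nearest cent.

1 January – 31 August 2012: 8 months at 3.75% → €916,000 × 3.75% × 8/12 = €22,900.0000
1 September – 31 December 2012: 4 months at 2.75% → €916,000 × 2.75% × 4/12 = €8,396.6667
Total = €31,296.6667

€31,296.67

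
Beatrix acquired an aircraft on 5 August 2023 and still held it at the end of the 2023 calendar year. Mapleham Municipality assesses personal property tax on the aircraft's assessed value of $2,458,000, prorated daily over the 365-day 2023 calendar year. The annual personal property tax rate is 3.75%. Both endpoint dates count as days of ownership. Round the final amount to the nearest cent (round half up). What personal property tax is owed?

$37,627.60

Days held (5 August – 31 December 2023): 149 out of 365
Tax = $2,458,000 × 3.75% × 149/365 = $37,627.6027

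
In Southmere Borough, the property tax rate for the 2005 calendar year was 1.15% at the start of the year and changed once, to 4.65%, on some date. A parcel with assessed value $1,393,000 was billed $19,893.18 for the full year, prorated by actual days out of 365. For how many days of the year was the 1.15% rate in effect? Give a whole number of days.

Let d = days at the first rate; then 365 − d days at the second rate.
$1,393,000 × [1.15%·d + 4.65%·(365−d)] / 365 = $19,893.18
Solving gives d = 336, so the new rate took effect on December 3, 2005.

336 days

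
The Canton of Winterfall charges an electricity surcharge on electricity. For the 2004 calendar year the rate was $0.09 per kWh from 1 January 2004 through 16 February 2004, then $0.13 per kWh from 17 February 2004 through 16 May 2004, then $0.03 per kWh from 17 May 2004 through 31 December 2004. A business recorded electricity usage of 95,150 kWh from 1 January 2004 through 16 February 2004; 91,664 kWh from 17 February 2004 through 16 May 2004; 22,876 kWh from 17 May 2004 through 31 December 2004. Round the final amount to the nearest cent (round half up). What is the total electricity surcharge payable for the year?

$21,166.10

1 January – 16 February 2004: 95,150 kWh at $0.09/kWh → $8,563.50
17 February – 16 May 2004: 91,664 kWh at $0.13/kWh → $11,916.32
17 May – 31 December 2004: 22,876 kWh at $0.03/kWh → $686.28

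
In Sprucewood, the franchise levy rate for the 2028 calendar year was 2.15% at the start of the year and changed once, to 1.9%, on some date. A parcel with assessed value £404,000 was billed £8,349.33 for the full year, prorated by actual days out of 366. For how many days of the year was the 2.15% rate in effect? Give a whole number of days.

244 days

Let d = days at the first rate; then 366 − d days at the second rate.
£404,000 × [2.15%·d + 1.9%·(366−d)] / 366 = £8,349.33
Solving gives d = 244, so the new rate took effect on 1 September 2028.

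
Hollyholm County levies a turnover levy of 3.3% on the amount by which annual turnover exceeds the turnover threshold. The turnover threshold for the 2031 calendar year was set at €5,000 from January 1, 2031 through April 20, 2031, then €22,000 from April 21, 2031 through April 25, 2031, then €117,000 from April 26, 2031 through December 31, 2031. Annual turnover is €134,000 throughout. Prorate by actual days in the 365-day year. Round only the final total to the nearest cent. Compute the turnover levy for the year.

€1,717.81

January 1 – April 20, 2031: 110 days, exemption €5,000 → (€134,000 − €5,000) × 3.3% × 110/365 = €1,282.9315
April 21 – April 25, 2031: 5 days, exemption €22,000 → (€134,000 − €22,000) × 3.3% × 5/365 = €50.6301
April 26 – December 31, 2031: 250 days, exemption €117,000 → (€134,000 − €117,000) × 3.3% × 250/365 = €384.2466
Total = €1,717.8082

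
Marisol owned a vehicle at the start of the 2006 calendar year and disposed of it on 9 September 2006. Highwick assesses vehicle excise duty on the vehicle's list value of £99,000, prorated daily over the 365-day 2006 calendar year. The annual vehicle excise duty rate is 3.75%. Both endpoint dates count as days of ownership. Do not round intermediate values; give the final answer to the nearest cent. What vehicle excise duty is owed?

Days held (1 January – 9 September 2006): 252 out of 365
Tax = £99,000 × 3.75% × 252/365 = £2,563.1507

£2,563.15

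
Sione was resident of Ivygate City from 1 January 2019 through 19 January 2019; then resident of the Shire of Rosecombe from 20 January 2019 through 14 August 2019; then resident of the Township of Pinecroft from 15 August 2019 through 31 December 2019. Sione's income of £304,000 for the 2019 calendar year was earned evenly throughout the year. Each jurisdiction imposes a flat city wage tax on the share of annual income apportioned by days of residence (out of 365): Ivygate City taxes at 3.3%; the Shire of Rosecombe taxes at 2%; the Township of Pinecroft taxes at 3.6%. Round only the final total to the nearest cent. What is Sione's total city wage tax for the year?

Ivygate City, 1 January – 19 January 2019: 19 days → £304,000 × 3.3% × 19/365 = £522.2137
The Shire of Rosecombe, 20 January – 14 August 2019: 207 days → £304,000 × 2% × 207/365 = £3,448.1096
The Township of Pinecroft, 15 August – 31 December 2019: 139 days → £304,000 × 3.6% × 139/365 = £4,167.7151
Total = £8,138.0384

£8,138.04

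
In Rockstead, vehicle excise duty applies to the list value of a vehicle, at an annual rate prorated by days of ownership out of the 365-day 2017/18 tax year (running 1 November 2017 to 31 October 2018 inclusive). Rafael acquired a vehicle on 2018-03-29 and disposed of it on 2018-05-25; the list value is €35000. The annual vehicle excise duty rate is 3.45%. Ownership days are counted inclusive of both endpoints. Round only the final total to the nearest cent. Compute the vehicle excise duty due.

Days held (2018-03-29 to 2018-05-25): 58 out of 365
Tax = €35000 × 3.45% × 58/365 = €191.8767

€191.88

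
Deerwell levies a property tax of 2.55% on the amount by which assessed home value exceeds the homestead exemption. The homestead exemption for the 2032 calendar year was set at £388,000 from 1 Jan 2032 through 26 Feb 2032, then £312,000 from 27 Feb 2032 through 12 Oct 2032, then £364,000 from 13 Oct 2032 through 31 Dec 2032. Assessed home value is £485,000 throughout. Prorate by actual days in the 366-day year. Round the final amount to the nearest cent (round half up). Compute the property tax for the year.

£3,819.84

1 Jan – 26 Feb 2032: 57 days, exemption £388,000 → (£485,000 − £388,000) × 2.55% × 57/366 = £385.2172
27 Feb – 12 Oct 2032: 229 days, exemption £312,000 → (£485,000 − £312,000) × 2.55% × 229/366 = £2,760.2008
13 Oct – 31 Dec 2032: 80 days, exemption £364,000 → (£485,000 − £364,000) × 2.55% × 80/366 = £674.4262
Total = £3,819.8443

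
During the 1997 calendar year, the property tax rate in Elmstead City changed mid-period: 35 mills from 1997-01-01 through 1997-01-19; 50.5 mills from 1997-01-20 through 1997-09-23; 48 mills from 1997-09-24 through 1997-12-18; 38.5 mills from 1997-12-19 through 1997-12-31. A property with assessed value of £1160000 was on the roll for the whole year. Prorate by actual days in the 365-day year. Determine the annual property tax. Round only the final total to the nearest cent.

£56464.99

1997-01-01 to 1997-01-19: 19 days at 35 mills → £1160000 × 3.5% × 19/365 = £2113.4247
1997-01-20 to 1997-09-23: 247 days at 50.5 mills → £1160000 × 5.05% × 247/365 = £39641.8082
1997-09-24 to 1997-12-18: 86 days at 48 mills → £1160000 × 4.8% × 86/365 = £13119.1233
1997-12-19 to 1997-12-31: 13 days at 38.5 mills → £1160000 × 3.85% × 13/365 = £1590.6301
Total = £56464.9863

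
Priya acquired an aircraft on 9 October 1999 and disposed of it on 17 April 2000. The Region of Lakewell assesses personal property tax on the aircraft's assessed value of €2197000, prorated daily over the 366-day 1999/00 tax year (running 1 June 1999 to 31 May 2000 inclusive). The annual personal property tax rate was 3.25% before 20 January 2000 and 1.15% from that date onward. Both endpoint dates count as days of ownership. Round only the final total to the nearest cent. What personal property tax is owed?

€26237.94

9 October 1999 – 19 January 2000: 103 days at 3.25% → €2197000 × 3.25% × 103/366 = €20094.1462
20 January – 17 April 2000: 89 days at 1.15% → €2197000 × 1.15% × 89/366 = €6143.7964
Total = €26237.9426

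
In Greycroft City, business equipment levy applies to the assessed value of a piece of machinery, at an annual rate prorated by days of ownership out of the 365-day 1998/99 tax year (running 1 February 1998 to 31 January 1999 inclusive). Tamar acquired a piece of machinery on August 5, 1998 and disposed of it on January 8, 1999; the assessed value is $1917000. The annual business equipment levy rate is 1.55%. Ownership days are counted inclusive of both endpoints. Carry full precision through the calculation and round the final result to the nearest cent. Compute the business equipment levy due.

$12780.88

Days held (August 5, 1998 – January 8, 1999): 157 out of 365
Tax = $1917000 × 1.55% × 157/365 = $12780.8753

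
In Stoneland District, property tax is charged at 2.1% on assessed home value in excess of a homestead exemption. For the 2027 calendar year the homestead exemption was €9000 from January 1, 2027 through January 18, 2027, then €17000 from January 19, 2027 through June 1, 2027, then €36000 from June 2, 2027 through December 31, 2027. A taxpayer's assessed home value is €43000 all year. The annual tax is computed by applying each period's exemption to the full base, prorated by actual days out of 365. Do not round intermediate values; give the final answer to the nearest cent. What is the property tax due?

January 1 – January 18, 2027: 18 days, exemption €9000 → (€43000 − €9000) × 2.1% × 18/365 = €35.2110
January 19 – June 1, 2027: 134 days, exemption €17000 → (€43000 − €17000) × 2.1% × 134/365 = €200.4493
June 2 – December 31, 2027: 213 days, exemption €36000 → (€43000 − €36000) × 2.1% × 213/365 = €85.7836
Total = €321.4438

€321.44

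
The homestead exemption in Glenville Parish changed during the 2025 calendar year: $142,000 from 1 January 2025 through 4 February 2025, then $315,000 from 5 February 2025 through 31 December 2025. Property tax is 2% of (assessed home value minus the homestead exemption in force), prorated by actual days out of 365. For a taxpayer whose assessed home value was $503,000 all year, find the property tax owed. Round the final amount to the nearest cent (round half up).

$4,091.78

1 January – 4 February 2025: 35 days, exemption $142,000 → ($503,000 − $142,000) × 2% × 35/365 = $692.3288
5 February – 31 December 2025: 330 days, exemption $315,000 → ($503,000 − $315,000) × 2% × 330/365 = $3,399.4521
Total = $4,091.7808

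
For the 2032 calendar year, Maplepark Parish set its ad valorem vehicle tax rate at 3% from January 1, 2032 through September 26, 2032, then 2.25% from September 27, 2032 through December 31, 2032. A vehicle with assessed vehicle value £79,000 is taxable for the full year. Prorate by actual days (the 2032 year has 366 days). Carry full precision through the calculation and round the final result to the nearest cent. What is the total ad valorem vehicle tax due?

£2,214.59

January 1 – September 26, 2032: 270 days at 3% → £79,000 × 3% × 270/366 = £1,748.3607
September 27 – December 31, 2032: 96 days at 2.25% → £79,000 × 2.25% × 96/366 = £466.2295
Total = £2,214.5902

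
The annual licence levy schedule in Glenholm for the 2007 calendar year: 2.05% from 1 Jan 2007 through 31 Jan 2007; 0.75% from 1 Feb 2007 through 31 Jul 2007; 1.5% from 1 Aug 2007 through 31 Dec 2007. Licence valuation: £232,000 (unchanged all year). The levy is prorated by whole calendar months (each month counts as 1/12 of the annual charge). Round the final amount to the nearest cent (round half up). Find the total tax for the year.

1 Jan – 31 Jan 2007: 1 month at 2.05% → £232,000 × 2.05% × 1/12 = £396.3333
1 Feb – 31 Jul 2007: 6 months at 0.75% → £232,000 × 0.75% × 6/12 = £870.0000
1 Aug – 31 Dec 2007: 5 months at 1.5% → £232,000 × 1.5% × 5/12 = £1,450.0000
Total = £2,716.3333

£2,716.33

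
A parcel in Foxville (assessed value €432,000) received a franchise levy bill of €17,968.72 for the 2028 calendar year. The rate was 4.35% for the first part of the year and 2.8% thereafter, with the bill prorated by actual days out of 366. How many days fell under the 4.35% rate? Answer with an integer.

Let d = days at the first rate; then 366 − d days at the second rate.
€432,000 × [4.35%·d + 2.8%·(366−d)] / 366 = €17,968.72
Solving gives d = 321, so the new rate took effect on 17 Nov 2028.

321 days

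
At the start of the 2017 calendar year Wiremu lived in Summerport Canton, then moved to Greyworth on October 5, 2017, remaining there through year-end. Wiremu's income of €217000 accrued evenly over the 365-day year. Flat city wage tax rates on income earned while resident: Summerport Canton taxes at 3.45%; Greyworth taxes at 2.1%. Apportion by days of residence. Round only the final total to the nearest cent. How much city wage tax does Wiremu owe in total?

€6780.21

Summerport Canton, January 1 – October 4, 2017: 277 days → €217000 × 3.45% × 277/365 = €5681.5356
Greyworth, October 5 – December 31, 2017: 88 days → €217000 × 2.1% × 88/365 = €1098.6740
Total = €6780.2096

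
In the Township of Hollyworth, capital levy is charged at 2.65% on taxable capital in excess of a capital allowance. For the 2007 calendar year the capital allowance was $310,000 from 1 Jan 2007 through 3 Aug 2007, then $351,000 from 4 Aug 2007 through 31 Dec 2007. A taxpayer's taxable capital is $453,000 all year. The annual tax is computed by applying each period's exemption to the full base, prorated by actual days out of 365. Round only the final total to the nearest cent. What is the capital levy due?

1 Jan – 3 Aug 2007: 215 days, exemption $310,000 → ($453,000 − $310,000) × 2.65% × 215/365 = $2,232.1712
4 Aug – 31 Dec 2007: 150 days, exemption $351,000 → ($453,000 − $351,000) × 2.65% × 150/365 = $1,110.8219
Total = $3,342.9932

$3,342.99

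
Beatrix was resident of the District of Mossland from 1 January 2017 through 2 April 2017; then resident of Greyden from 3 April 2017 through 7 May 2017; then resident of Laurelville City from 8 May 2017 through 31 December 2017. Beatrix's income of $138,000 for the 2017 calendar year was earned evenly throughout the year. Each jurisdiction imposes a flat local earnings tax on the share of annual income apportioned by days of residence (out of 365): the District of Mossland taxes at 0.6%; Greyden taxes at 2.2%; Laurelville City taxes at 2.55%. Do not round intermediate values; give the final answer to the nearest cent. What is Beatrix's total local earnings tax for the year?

The District of Mossland, 1 January – 2 April 2017: 92 days → $138,000 × 0.6% × 92/365 = $208.7014
Greyden, 3 April – 7 May 2017: 35 days → $138,000 × 2.2% × 35/365 = $291.1233
Laurelville City, 8 May – 31 December 2017: 238 days → $138,000 × 2.55% × 238/365 = $2,294.5808
Total = $2,794.4055

$2,794.41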